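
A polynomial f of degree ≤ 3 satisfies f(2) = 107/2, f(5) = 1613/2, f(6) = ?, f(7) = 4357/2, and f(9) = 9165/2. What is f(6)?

2763/2

The 4 known points determine the degree-3 polynomial uniquely.
Write f(u) = au^3 + bu^2 + cu + d. Substituting each data point gives a linear system:
  8a + 4b + 2c + d = 107/2
  125a + 25b + 5c + d = 1613/2
  343a + 49b + 7c + d = 4357/2
  729a + 81b + 9c + d = 9165/2
Solving the system yields a = 6, b = 3, c = -4, d = 3/2.
So f(u) = 6u^3 + 3u^2 - 4u + 3/2.
Then f(6) = 2763/2.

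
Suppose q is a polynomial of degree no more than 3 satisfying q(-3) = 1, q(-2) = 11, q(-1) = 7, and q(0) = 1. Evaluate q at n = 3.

Write q(n) = an^3 + bn^2 + cn + d. Substituting each data point gives a linear system:
  -27a + 9b - 3c + d = 1
  -8a + 4b - 2c + d = 11
  -a + b - c + d = 7
  d = 1
Solving the system yields a = 2, b = 5, c = -3, d = 1.
So q(n) = 2n^3 + 5n^2 - 3n + 1.
Then q(3) = 91.

91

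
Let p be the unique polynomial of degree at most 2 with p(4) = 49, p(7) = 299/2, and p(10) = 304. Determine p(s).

p(s) = 3s^2 + (1/2)s - 1

Using the Lagrange interpolation formula with nodes 4, 7, 10:
  L_0(s) = (s - 7)(s - 10) / 18
  L_1(s) = (s - 4)(s - 10) / -9
  L_2(s) = (s - 4)(s - 7) / 18
Then p(s) = 49·L_0(s) + 299/2·L_1(s) + 304·L_2(s).
Expanding and collecting terms gives p(s) = 3s^2 + (1/2)s - 1.
Check: p(10) = 304. ✓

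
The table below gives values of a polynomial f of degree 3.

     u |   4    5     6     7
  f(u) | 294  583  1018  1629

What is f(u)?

f(u) = 5u^3 - 2u^2 + 2u - 2

Write f(u) = au^3 + bu^2 + cu + d. Substituting each data point gives a linear system:
  64a + 16b + 4c + d = 294
  125a + 25b + 5c + d = 583
  216a + 36b + 6c + d = 1018
  343a + 49b + 7c + d = 1629
Solving the system yields a = 5, b = -2, c = 2, d = -2.
So f(u) = 5u³ - 2u² + 2u - 2.
Check: f(4) = 294. ✓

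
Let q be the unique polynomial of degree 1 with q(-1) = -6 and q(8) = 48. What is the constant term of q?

Write q(t) = at + b. Substituting each data point gives a linear system:
  -a + b = -6
  8a + b = 48
Solving the system yields a = 6, b = 0.
So q(t) = 6t.
The constant term is 0.

0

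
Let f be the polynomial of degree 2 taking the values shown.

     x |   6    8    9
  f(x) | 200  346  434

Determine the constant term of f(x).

Write f(x) = ax^2 + bx + c. Substituting each data point gives a linear system:
  36a + 6b + c = 200
  64a + 8b + c = 346
  81a + 9b + c = 434
Solving the system yields a = 5, b = 3, c = 2.
So f(x) = 5x^2 + 3x + 2.
The constant term is 2.

2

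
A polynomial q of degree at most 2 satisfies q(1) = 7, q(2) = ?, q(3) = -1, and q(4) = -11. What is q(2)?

On equispaced nodes a degree-2 polynomial has vanishing third forward difference, so
  - q(1) + 3·q(2) - 3·q(3) + q(4) = 0.
Substituting the known values and solving for q(2):
  3·q(2) = 15
  q(2) = 5.

5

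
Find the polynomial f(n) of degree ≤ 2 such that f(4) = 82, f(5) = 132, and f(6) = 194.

f(n) = 6n^2 - 4n + 2

Write f(n) = an^2 + bn + c. Substituting each data point gives a linear system:
  16a + 4b + c = 82
  25a + 5b + c = 132
  36a + 6b + c = 194
Solving the system yields a = 6, b = -4, c = 2.
So f(n) = 6n^2 - 4n + 2.
Check: f(4) = 82. ✓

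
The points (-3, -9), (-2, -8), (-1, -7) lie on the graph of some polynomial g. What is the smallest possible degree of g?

Forward differences of the values at n = -3, -2, -1:
  g  : -9  -8  -7
  Δ  : 1  1
  Δ^2: 0
The first differences are constant (1) and nonzero, while all higher differences vanish, so the minimal degree is 1.

1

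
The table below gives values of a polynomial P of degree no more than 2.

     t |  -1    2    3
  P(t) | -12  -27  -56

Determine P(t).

Using the Lagrange interpolation formula with nodes -1, 2, 3:
  L_0(t) = (t - 2)(t - 3) / 12
  L_1(t) = (t + 1)(t - 3) / -3
  L_2(t) = (t + 1)(t - 2) / 4
Then P(t) = -12·L_0(t) - 27·L_1(t) - 56·L_2(t).
Expanding and collecting terms gives P(t) = -6t^2 + t - 5.
Check: P(3) = -56. ✓

P(t) = -6t^2 + t - 5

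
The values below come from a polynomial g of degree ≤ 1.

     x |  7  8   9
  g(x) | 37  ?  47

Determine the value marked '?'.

42

The 2 known points determine the degree-1 polynomial uniquely.
Write g(x) = ax + b. Substituting each data point gives a linear system:
  7a + b = 37
  9a + b = 47
Solving the system yields a = 5, b = 2.
So g(x) = 5x + 2.
Then g(8) = 42.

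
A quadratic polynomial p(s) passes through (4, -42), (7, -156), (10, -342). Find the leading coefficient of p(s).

Write p(s) = as^2 + bs + c. Substituting each data point gives a linear system:
  16a + 4b + c = -42
  49a + 7b + c = -156
  100a + 10b + c = -342
Solving the system yields a = -4, b = 6, c = -2.
So p(s) = -4s^2 + 6s - 2.
The leading coefficient is -4.

-4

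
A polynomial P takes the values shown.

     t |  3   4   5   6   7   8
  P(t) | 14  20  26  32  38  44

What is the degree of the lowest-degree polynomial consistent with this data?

Forward differences of the values at t = 3, 4, 5, 6, 7, 8:
  P  : 14  20  26  32  38  44
  Δ  : 6  6  6  6  6
  Δ^2: 0  0  0  0
  Δ^3: 0  0  0
  Δ^4: 0  0
  Δ^5: 0
The first differences are constant (6) and nonzero, while all higher differences vanish, so the minimal degree is 1.

1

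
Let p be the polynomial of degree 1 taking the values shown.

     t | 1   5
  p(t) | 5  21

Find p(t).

p(t) = 4t + 1

Using the Lagrange interpolation formula with nodes 1, 5:
  L_0(t) = (t - 5) / -4
  L_1(t) = (t - 1) / 4
Then p(t) = 5·L_0(t) + 21·L_1(t).
Expanding and collecting terms gives p(t) = 4t + 1.
Check: p(5) = 21. ✓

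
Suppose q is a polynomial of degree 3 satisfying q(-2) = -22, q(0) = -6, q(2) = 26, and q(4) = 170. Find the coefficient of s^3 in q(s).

2

Write q(s) = as^3 + bs^2 + cs + d. Substituting each data point gives a linear system:
  -8a + 4b - 2c + d = -22
  d = -6
  8a + 4b + 2c + d = 26
  64a + 16b + 4c + d = 170
Solving the system yields a = 2, b = 2, c = 4, d = -6.
So q(s) = 2s^3 + 2s^2 + 4s - 6.
The leading coefficient is 2.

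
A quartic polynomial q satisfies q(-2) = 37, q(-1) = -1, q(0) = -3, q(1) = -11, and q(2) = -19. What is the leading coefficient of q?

2

Write q(n) = an^4 + bn^3 + cn^2 + dn + e. Substituting each data point gives a linear system:
  16a - 8b + 4c - 2d + e = 37
  a - b + c - d + e = -1
  e = -3
  a + b + c + d + e = -11
  16a + 8b + 4c + 2d + e = -19
Solving the system yields a = 2, b = -3, c = -5, d = -2, e = -3.
So q(n) = 2n⁴ - 3n³ - 5n² - 2n - 3.
The leading coefficient is 2.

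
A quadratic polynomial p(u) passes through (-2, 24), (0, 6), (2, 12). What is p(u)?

Write p(u) = au^2 + bu + c. Substituting each data point gives a linear system:
  4a - 2b + c = 24
  c = 6
  4a + 2b + c = 12
Solving the system yields a = 3, b = -3, c = 6.
So p(u) = 3u² - 3u + 6.
Check: p(0) = 6. ✓

p(u) = 3u^2 - 3u + 6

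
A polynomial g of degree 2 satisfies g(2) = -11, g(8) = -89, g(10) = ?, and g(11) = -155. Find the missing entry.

-131

The 3 known points determine the degree-2 polynomial uniquely.
Write g(u) = au^2 + bu + c. Substituting each data point gives a linear system:
  4a + 2b + c = -11
  64a + 8b + c = -89
  121a + 11b + c = -155
Solving the system yields a = -1, b = -3, c = -1.
So g(u) = -u^2 - 3u - 1.
Then g(10) = -131.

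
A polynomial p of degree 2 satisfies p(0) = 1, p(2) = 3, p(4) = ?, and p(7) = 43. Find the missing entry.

13

The 3 known points determine the degree-2 polynomial uniquely.
Write p(x) = ax^2 + bx + c. Substituting each data point gives a linear system:
  c = 1
  4a + 2b + c = 3
  49a + 7b + c = 43
Solving the system yields a = 1, b = -1, c = 1.
So p(x) = x^2 - x + 1.
Then p(4) = 13.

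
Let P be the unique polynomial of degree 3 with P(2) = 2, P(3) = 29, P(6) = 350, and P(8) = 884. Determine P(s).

Write P(s) = as^3 + bs^2 + cs + d. Substituting each data point gives a linear system:
  8a + 4b + 2c + d = 2
  27a + 9b + 3c + d = 29
  216a + 36b + 6c + d = 350
  512a + 64b + 8c + d = 884
Solving the system yields a = 2, b = -2, c = -1, d = -4.
So P(s) = 2s^3 - 2s^2 - s - 4.
Check: P(3) = 29. ✓

P(s) = 2s^3 - 2s^2 - s - 4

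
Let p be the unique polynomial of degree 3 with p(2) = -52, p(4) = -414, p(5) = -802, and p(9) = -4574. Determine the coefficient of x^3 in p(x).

Write p(x) = ax^3 + bx^2 + cx + d. Substituting each data point gives a linear system:
  8a + 4b + 2c + d = -52
  64a + 16b + 4c + d = -414
  125a + 25b + 5c + d = -802
  729a + 81b + 9c + d = -4574
Solving the system yields a = -6, b = -3, c = 5, d = -2.
So p(x) = -6x^3 - 3x^2 + 5x - 2.
The leading coefficient is -6.

-6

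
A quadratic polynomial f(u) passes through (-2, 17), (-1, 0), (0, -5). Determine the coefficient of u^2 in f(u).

6

Write f(u) = au^2 + bu + c. Substituting each data point gives a linear system:
  4a - 2b + c = 17
  a - b + c = 0
  c = -5
Solving the system yields a = 6, b = 1, c = -5.
So f(u) = 6u² + u - 5.
The leading coefficient is 6.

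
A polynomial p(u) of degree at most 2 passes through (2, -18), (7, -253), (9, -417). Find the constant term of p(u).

Write p(u) = au^2 + bu + c. Substituting each data point gives a linear system:
  4a + 2b + c = -18
  49a + 7b + c = -253
  81a + 9b + c = -417
Solving the system yields a = -5, b = -2, c = 6.
So p(u) = -5u² - 2u + 6.
The constant term is 6.

6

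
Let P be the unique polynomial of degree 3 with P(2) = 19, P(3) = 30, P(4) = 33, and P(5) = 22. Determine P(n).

Write P(n) = an^3 + bn^2 + cn + d. Substituting each data point gives a linear system:
  8a + 4b + 2c + d = 19
  27a + 9b + 3c + d = 30
  64a + 16b + 4c + d = 33
  125a + 25b + 5c + d = 22
Solving the system yields a = -1, b = 5, c = 5, d = -3.
So P(n) = -n³ + 5n² + 5n - 3.
Check: P(3) = 30. ✓

P(n) = -n^3 + 5n^2 + 5n - 3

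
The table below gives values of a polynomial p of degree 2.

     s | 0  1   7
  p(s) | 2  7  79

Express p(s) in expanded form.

Write p(s) = as^2 + bs + c. Substituting each data point gives a linear system:
  c = 2
  a + b + c = 7
  49a + 7b + c = 79
Solving the system yields a = 1, b = 4, c = 2.
So p(s) = s^2 + 4s + 2.
Check: p(7) = 79. ✓

p(s) = s^2 + 4s + 2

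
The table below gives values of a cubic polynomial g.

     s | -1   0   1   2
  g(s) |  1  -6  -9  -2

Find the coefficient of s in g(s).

-6

Write g(s) = as^3 + bs^2 + cs + d. Substituting each data point gives a linear system:
  -a + b - c + d = 1
  d = -6
  a + b + c + d = -9
  8a + 4b + 2c + d = -2
Solving the system yields a = 1, b = 2, c = -6, d = -6.
So g(s) = s³ + 2s² - 6s - 6.
The coefficient of s is -6.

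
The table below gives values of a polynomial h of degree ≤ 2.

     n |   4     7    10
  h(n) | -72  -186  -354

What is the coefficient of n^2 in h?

-3

Write h(n) = an^2 + bn + c. Substituting each data point gives a linear system:
  16a + 4b + c = -72
  49a + 7b + c = -186
  100a + 10b + c = -354
Solving the system yields a = -3, b = -5, c = -4.
So h(n) = -3n^2 - 5n - 4.
The leading coefficient is -3.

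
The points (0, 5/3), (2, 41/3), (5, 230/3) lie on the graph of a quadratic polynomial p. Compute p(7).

446/3

Write p(u) = au^2 + bu + c. Substituting each data point gives a linear system:
  c = 5/3
  4a + 2b + c = 41/3
  25a + 5b + c = 230/3
Solving the system yields a = 3, b = 0, c = 5/3.
So p(u) = 3u^2 + 5/3.
Then p(7) = 446/3.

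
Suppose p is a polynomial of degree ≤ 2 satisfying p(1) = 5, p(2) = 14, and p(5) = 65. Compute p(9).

Using the Lagrange interpolation formula with nodes 1, 2, 5:
  L_0(s) = (s - 2)(s - 5) / 4
  L_1(s) = (s - 1)(s - 5) / -3
  L_2(s) = (s - 1)(s - 2) / 12
Then p(s) = 5·L_0(s) + 14·L_1(s) + 65·L_2(s).
Expanding and collecting terms gives p(s) = 2s^2 + 3s.
Evaluating at s = 9: p(9) = 189.

189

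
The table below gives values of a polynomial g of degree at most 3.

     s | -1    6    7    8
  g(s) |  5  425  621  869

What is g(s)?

Using the Lagrange interpolation formula with nodes -1, 6, 7, 8:
  L_0(s) = (s - 6)(s - 7)(s - 8) / -504
  L_1(s) = (s + 1)(s - 7)(s - 8) / 14
  L_2(s) = (s + 1)(s - 6)(s - 8) / -8
  L_3(s) = (s + 1)(s - 6)(s - 7) / 18
Then g(s) = 5·L_0(s) + 425·L_1(s) + 621·L_2(s) + 869·L_3(s).
Expanding and collecting terms gives g(s) = s^3 + 5s^2 + 4s + 5.
Check: g(6) = 425. ✓

g(s) = s^3 + 5s^2 + 4s + 5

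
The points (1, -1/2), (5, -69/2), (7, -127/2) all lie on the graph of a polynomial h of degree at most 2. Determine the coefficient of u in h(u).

-5/2

Write h(u) = au^2 + bu + c. Substituting each data point gives a linear system:
  a + b + c = -1/2
  25a + 5b + c = -69/2
  49a + 7b + c = -127/2
Solving the system yields a = -1, b = -5/2, c = 3.
So h(u) = -u^2 - (5/2)u + 3.
The coefficient of u is -5/2.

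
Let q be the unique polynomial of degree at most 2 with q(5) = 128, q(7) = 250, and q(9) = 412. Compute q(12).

Using the Lagrange interpolation formula with nodes 5, 7, 9:
  L_0(x) = (x - 7)(x - 9) / 8
  L_1(x) = (x - 5)(x - 9) / -4
  L_2(x) = (x - 5)(x - 7) / 8
Then q(x) = 128·L_0(x) + 250·L_1(x) + 412·L_2(x).
Expanding and collecting terms gives q(x) = 5x^2 + x - 2.
Evaluating at x = 12: q(12) = 730.

730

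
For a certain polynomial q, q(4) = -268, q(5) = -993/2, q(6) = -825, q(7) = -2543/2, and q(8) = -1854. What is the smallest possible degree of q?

Forward differences of the values at u = 4, 5, 6, 7, 8:
  q  : -268  -993/2  -825  -2543/2  -1854
  Δ  : -457/2  -657/2  -893/2  -1165/2
  Δ^2: -100  -118  -136
  Δ^3: -18  -18
  Δ^4: 0
The third differences are constant (-18) and nonzero, while all higher differences vanish, so the minimal degree is 3.

3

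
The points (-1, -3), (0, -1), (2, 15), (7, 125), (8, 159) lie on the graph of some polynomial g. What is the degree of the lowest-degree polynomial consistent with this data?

2

Divided differences on the nodes -1, 0, 2, 7, 8:
  order 0: -3  -1  15  125  159
  order 1: 2  8  22  34
  order 2: 2  2  2
  order 3: 0  0
  order 4: 0
The order-2 divided differences are all 2 (nonzero) and every higher order vanishes, so the data lies on a polynomial of degree exactly 2.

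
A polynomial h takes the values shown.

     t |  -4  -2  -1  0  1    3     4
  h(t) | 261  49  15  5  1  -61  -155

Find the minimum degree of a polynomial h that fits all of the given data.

3

Divided differences on the nodes -4, -2, -1, 0, 1, 3, 4:
  order 0: 261  49  15  5  1  -61  -155
  order 1: -106  -34  -10  -4  -31  -94
  order 2: 24  12  3  -9  -21
  order 3: -3  -3  -3  -3
  order 4: 0  0  0
  order 5: 0  0
  order 6: 0
The order-3 divided differences are all -3 (nonzero) and every higher order vanishes, so the data lies on a polynomial of degree exactly 3.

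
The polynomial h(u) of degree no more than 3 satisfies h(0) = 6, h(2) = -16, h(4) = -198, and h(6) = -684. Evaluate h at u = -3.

54

Using the Lagrange interpolation formula with nodes 0, 2, 4, 6:
  L_0(u) = (u - 2)(u - 4)(u - 6) / -48
  L_1(u) = u(u - 4)(u - 6) / 16
  L_2(u) = u(u - 2)(u - 6) / -16
  L_3(u) = u(u - 2)(u - 4) / 48
Then h(u) = 6·L_0(u) - 16·L_1(u) - 198·L_2(u) - 684·L_3(u).
Expanding and collecting terms gives h(u) = -3u^3 - 2u^2 + 5u + 6.
Evaluating at u = -3: h(-3) = 54.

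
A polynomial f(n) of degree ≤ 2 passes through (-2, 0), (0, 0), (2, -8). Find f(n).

Using the Lagrange interpolation formula with nodes -2, 0, 2:
  L_0(n) = n(n - 2) / 8
  L_1(n) = (n + 2)(n - 2) / -4
  L_2(n) = (n + 2)n / 8
Then f(n) = 0·L_0(n) + 0·L_1(n) - 8·L_2(n).
Expanding and collecting terms gives f(n) = -n^2 - 2n.
Check: f(-2) = 0. ✓

f(n) = -n^2 - 2n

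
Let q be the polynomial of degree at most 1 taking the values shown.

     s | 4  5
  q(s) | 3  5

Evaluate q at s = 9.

13

Write q(s) = as + b. Substituting each data point gives a linear system:
  4a + b = 3
  5a + b = 5
Solving the system yields a = 2, b = -5.
So q(s) = 2s - 5.
Then q(9) = 13.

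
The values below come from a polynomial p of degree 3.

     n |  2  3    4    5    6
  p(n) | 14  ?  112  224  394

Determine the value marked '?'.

On equispaced nodes a degree-3 polynomial has vanishing fourth forward difference, so
  p(2) - 4·p(3) + 6·p(4) - 4·p(5) + p(6) = 0.
Substituting the known values and solving for p(3):
  -4·p(3) = -184
  p(3) = 46.

46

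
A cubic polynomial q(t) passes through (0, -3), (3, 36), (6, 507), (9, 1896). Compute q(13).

Write q(t) = at^3 + bt^2 + ct + d. Substituting each data point gives a linear system:
  d = -3
  27a + 9b + 3c + d = 36
  216a + 36b + 6c + d = 507
  729a + 81b + 9c + d = 1896
Solving the system yields a = 3, b = -3, c = -5, d = -3.
So q(t) = 3t^3 - 3t^2 - 5t - 3.
Then q(13) = 6016.

6016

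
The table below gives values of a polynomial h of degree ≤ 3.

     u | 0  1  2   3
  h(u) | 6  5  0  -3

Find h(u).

h(u) = u^3 - 5u^2 + 3u + 6

Write h(u) = au^3 + bu^2 + cu + d. Substituting each data point gives a linear system:
  d = 6
  a + b + c + d = 5
  8a + 4b + 2c + d = 0
  27a + 9b + 3c + d = -3
Solving the system yields a = 1, b = -5, c = 3, d = 6.
So h(u) = u^3 - 5u^2 + 3u + 6.
Check: h(2) = 0. ✓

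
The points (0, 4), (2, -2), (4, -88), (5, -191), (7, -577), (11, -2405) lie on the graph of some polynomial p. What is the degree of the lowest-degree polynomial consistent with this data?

Divided differences on the nodes 0, 2, 4, 5, 7, 11:
  order 0: 4  -2  -88  -191  -577  -2405
  order 1: -3  -43  -103  -193  -457
  order 2: -10  -20  -30  -44
  order 3: -2  -2  -2
  order 4: 0  0
  order 5: 0
The order-3 divided differences are all -2 (nonzero) and every higher order vanishes, so the data lies on a polynomial of degree exactly 3.

3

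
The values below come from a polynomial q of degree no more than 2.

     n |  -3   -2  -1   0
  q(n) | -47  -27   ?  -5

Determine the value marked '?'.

On equispaced nodes a degree-2 polynomial has vanishing third forward difference, so
  - q(-3) + 3·q(-2) - 3·q(-1) + q(0) = 0.
Substituting the known values and solving for q(-1):
  -3·q(-1) = 39
  q(-1) = -13.

-13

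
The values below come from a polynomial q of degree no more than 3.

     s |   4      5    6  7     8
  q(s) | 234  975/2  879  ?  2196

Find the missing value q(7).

2877/2

The 4 known points determine the degree-3 polynomial uniquely.
Write q(s) = as^3 + bs^2 + cs + d. Substituting each data point gives a linear system:
  64a + 16b + 4c + d = 234
  125a + 25b + 5c + d = 975/2
  216a + 36b + 6c + d = 879
  512a + 64b + 8c + d = 2196
Solving the system yields a = 5, b = -6, c = 5/2, d = 0.
So q(s) = 5s^3 - 6s^2 + (5/2)s.
Then q(7) = 2877/2.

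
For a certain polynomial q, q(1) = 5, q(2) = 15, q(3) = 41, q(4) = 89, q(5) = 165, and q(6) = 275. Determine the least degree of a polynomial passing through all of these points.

3

Forward differences of the values at n = 1, 2, 3, 4, 5, 6:
  q  : 5  15  41  89  165  275
  Δ  : 10  26  48  76  110
  Δ^2: 16  22  28  34
  Δ^3: 6  6  6
  Δ^4: 0  0
  Δ^5: 0
The third differences are constant (6) and nonzero, while all higher differences vanish, so the minimal degree is 3.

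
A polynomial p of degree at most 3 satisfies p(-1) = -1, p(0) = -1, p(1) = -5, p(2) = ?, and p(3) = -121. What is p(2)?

-37

The 4 known points determine the degree-3 polynomial uniquely.
Write p(t) = at^3 + bt^2 + ct + d. Substituting each data point gives a linear system:
  -a + b - c + d = -1
  d = -1
  a + b + c + d = -5
  27a + 9b + 3c + d = -121
Solving the system yields a = -4, b = -2, c = 2, d = -1.
So p(t) = -4t^3 - 2t^2 + 2t - 1.
Then p(2) = -37.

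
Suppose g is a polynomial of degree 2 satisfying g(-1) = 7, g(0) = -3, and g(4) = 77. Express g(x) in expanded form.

g(x) = 6x^2 - 4x - 3

Write g(x) = ax^2 + bx + c. Substituting each data point gives a linear system:
  a - b + c = 7
  c = -3
  16a + 4b + c = 77
Solving the system yields a = 6, b = -4, c = -3.
So g(x) = 6x² - 4x - 3.
Check: g(0) = -3. ✓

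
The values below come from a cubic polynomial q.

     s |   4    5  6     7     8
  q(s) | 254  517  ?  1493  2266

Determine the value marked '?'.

The 4 known points determine the degree-3 polynomial uniquely.
Write q(s) = as^3 + bs^2 + cs + d. Substituting each data point gives a linear system:
  64a + 16b + 4c + d = 254
  125a + 25b + 5c + d = 517
  343a + 49b + 7c + d = 1493
  512a + 64b + 8c + d = 2266
Solving the system yields a = 5, b = -5, c = 3, d = 2.
So q(s) = 5s^3 - 5s^2 + 3s + 2.
Then q(6) = 920.

920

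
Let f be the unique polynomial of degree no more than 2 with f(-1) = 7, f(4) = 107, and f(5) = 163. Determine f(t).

Write f(t) = at^2 + bt + c. Substituting each data point gives a linear system:
  a - b + c = 7
  16a + 4b + c = 107
  25a + 5b + c = 163
Solving the system yields a = 6, b = 2, c = 3.
So f(t) = 6t^2 + 2t + 3.
Check: f(4) = 107. ✓

f(t) = 6t^2 + 2t + 3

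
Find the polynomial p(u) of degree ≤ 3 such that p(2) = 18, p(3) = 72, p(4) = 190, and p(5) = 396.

p(u) = 4u^3 - 4u^2 - 2u + 6

Write p(u) = au^3 + bu^2 + cu + d. Substituting each data point gives a linear system:
  8a + 4b + 2c + d = 18
  27a + 9b + 3c + d = 72
  64a + 16b + 4c + d = 190
  125a + 25b + 5c + d = 396
Solving the system yields a = 4, b = -4, c = -2, d = 6.
So p(u) = 4u^3 - 4u^2 - 2u + 6.
Check: p(2) = 18. ✓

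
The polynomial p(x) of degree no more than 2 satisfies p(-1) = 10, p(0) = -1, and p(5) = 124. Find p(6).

Using the Lagrange interpolation formula with nodes -1, 0, 5:
  L_0(x) = x(x - 5) / 6
  L_1(x) = (x + 1)(x - 5) / -5
  L_2(x) = (x + 1)x / 30
Then p(x) = 10·L_0(x) - 1·L_1(x) + 124·L_2(x).
Expanding and collecting terms gives p(x) = 6x² - 5x - 1.
Evaluating at x = 6: p(6) = 185.

185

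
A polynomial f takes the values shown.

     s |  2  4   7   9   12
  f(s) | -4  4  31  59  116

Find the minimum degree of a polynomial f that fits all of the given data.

Divided differences on the nodes 2, 4, 7, 9, 12:
  order 0: -4  4  31  59  116
  order 1: 4  9  14  19
  order 2: 1  1  1
  order 3: 0  0
  order 4: 0
The order-2 divided differences are all 1 (nonzero) and every higher order vanishes, so the data lies on a polynomial of degree exactly 2.

2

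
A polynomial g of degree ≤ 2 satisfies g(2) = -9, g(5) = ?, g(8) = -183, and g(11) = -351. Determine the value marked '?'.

-69

The 3 known points determine the degree-2 polynomial uniquely.
Write g(t) = at^2 + bt + c. Substituting each data point gives a linear system:
  4a + 2b + c = -9
  64a + 8b + c = -183
  121a + 11b + c = -351
Solving the system yields a = -3, b = 1, c = 1.
So g(t) = -3t^2 + t + 1.
Then g(5) = -69.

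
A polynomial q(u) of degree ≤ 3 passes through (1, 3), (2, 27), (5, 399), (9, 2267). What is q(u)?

Using the Lagrange interpolation formula with nodes 1, 2, 5, 9:
  L_0(u) = (u - 2)(u - 5)(u - 9) / -32
  L_1(u) = (u - 1)(u - 5)(u - 9) / 21
  L_2(u) = (u - 1)(u - 2)(u - 9) / -48
  L_3(u) = (u - 1)(u - 2)(u - 5) / 224
Then q(u) = 3·L_0(u) + 27·L_1(u) + 399·L_2(u) + 2267·L_3(u).
Expanding and collecting terms gives q(u) = 3u^3 + u^2 - 1.
Check: q(2) = 27. ✓

q(u) = 3u^3 + u^2 - 1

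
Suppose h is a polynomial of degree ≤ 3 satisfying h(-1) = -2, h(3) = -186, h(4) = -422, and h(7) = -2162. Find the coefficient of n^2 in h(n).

-2

Write h(n) = an^3 + bn^2 + cn + d. Substituting each data point gives a linear system:
  -a + b - c + d = -2
  27a + 9b + 3c + d = -186
  64a + 16b + 4c + d = -422
  343a + 49b + 7c + d = -2162
Solving the system yields a = -6, b = -2, c = 0, d = -6.
So h(n) = -6n^3 - 2n^2 - 6.
The coefficient of n^2 is -2.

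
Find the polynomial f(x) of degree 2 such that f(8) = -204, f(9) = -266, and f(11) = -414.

Write f(x) = ax^2 + bx + c. Substituting each data point gives a linear system:
  64a + 8b + c = -204
  81a + 9b + c = -266
  121a + 11b + c = -414
Solving the system yields a = -4, b = 6, c = 4.
So f(x) = -4x^2 + 6x + 4.
Check: f(11) = -414. ✓

f(x) = -4x^2 + 6x + 4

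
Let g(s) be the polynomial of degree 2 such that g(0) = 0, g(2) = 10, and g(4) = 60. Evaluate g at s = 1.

Using the Lagrange interpolation formula with nodes 0, 2, 4:
  L_0(s) = (s - 2)(s - 4) / 8
  L_1(s) = s(s - 4) / -4
  L_2(s) = s(s - 2) / 8
Then g(s) = 0·L_0(s) + 10·L_1(s) + 60·L_2(s).
Expanding and collecting terms gives g(s) = 5s² - 5s.
Evaluating at s = 1: g(1) = 0.

0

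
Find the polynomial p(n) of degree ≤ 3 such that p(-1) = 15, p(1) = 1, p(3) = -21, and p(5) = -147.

p(n) = -2n^3 + 5n^2 - 5n + 3

Write p(n) = an^3 + bn^2 + cn + d. Substituting each data point gives a linear system:
  -a + b - c + d = 15
  a + b + c + d = 1
  27a + 9b + 3c + d = -21
  125a + 25b + 5c + d = -147
Solving the system yields a = -2, b = 5, c = -5, d = 3.
So p(n) = -2n³ + 5n² - 5n + 3.
Check: p(5) = -147. ✓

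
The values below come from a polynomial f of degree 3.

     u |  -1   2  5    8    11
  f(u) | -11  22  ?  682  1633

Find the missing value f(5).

On equispaced nodes a degree-3 polynomial has vanishing fourth forward difference, so
  f(-1) - 4·f(2) + 6·f(5) - 4·f(8) + f(11) = 0.
Substituting the known values and solving for f(5):
  6·f(5) = 1194
  f(5) = 199.

199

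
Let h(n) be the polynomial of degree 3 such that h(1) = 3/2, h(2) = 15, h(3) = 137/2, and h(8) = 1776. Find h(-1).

-3/2

Write h(n) = an^3 + bn^2 + cn + d. Substituting each data point gives a linear system:
  a + b + c + d = 3/2
  8a + 4b + 2c + d = 15
  27a + 9b + 3c + d = 137/2
  512a + 64b + 8c + d = 1776
Solving the system yields a = 4, b = -4, c = -5/2, d = 4.
So h(n) = 4n^3 - 4n^2 - (5/2)n + 4.
Then h(-1) = -3/2.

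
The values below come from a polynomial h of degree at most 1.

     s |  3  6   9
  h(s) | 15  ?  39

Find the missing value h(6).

On equispaced nodes a degree-1 polynomial has vanishing second forward difference, so
  h(3) - 2·h(6) + h(9) = 0.
Substituting the known values and solving for h(6):
  -2·h(6) = -54
  h(6) = 27.

27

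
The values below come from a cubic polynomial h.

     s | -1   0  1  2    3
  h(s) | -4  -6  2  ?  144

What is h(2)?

The 4 known points determine the degree-3 polynomial uniquely.
Write h(s) = as^3 + bs^2 + cs + d. Substituting each data point gives a linear system:
  -a + b - c + d = -4
  d = -6
  a + b + c + d = 2
  27a + 9b + 3c + d = 144
Solving the system yields a = 4, b = 5, c = -1, d = -6.
So h(s) = 4s³ + 5s² - s - 6.
Then h(2) = 44.

44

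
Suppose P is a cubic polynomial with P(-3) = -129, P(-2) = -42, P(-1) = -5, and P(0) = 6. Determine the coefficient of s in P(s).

6

Write P(s) = as^3 + bs^2 + cs + d. Substituting each data point gives a linear system:
  -27a + 9b - 3c + d = -129
  -8a + 4b - 2c + d = -42
  -a + b - c + d = -5
  d = 6
Solving the system yields a = 4, b = -1, c = 6, d = 6.
So P(s) = 4s^3 - s^2 + 6s + 6.
The coefficient of s is 6.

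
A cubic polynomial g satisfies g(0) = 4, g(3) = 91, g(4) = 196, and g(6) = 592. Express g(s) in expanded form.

g(s) = 2s^3 + 5s^2 - 4s + 4

Using the Lagrange interpolation formula with nodes 0, 3, 4, 6:
  L_0(s) = (s - 3)(s - 4)(s - 6) / -72
  L_1(s) = s(s - 4)(s - 6) / 9
  L_2(s) = s(s - 3)(s - 6) / -8
  L_3(s) = s(s - 3)(s - 4) / 36
Then g(s) = 4·L_0(s) + 91·L_1(s) + 196·L_2(s) + 592·L_3(s).
Expanding and collecting terms gives g(s) = 2s³ + 5s² - 4s + 4.
Check: g(4) = 196. ✓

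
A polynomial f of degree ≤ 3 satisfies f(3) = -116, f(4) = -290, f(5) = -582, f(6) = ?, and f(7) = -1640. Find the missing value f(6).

On equispaced nodes a degree-3 polynomial has vanishing fourth forward difference, so
  f(3) - 4·f(4) + 6·f(5) - 4·f(6) + f(7) = 0.
Substituting the known values and solving for f(6):
  -4·f(6) = 4088
  f(6) = -1022.

-1022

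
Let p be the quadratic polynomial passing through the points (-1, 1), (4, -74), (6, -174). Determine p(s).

p(s) = -5s^2 + 6

Write p(s) = as^2 + bs + c. Substituting each data point gives a linear system:
  a - b + c = 1
  16a + 4b + c = -74
  36a + 6b + c = -174
Solving the system yields a = -5, b = 0, c = 6.
So p(s) = -5s² + 6.
Check: p(6) = -174. ✓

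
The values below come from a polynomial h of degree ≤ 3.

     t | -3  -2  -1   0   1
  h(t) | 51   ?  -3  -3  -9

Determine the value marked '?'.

The 4 known points determine the degree-3 polynomial uniquely.
Write h(t) = at^3 + bt^2 + ct + d. Substituting each data point gives a linear system:
  -27a + 9b - 3c + d = 51
  -a + b - c + d = -3
  d = -3
  a + b + c + d = -9
Solving the system yields a = -3, b = -3, c = 0, d = -3.
So h(t) = -3t^3 - 3t^2 - 3.
Then h(-2) = 9.

9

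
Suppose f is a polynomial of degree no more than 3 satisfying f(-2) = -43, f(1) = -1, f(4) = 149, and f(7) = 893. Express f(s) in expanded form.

Write f(s) = as^3 + bs^2 + cs + d. Substituting each data point gives a linear system:
  -8a + 4b - 2c + d = -43
  a + b + c + d = -1
  64a + 16b + 4c + d = 149
  343a + 49b + 7c + d = 893
Solving the system yields a = 3, b = -3, c = 2, d = -3.
So f(s) = 3s^3 - 3s^2 + 2s - 3.
Check: f(7) = 893. ✓

f(s) = 3s^3 - 3s^2 + 2s - 3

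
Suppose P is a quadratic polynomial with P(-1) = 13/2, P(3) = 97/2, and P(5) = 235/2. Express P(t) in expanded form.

Using the Lagrange interpolation formula with nodes -1, 3, 5:
  L_0(t) = (t - 3)(t - 5) / 24
  L_1(t) = (t + 1)(t - 5) / -8
  L_2(t) = (t + 1)(t - 3) / 12
Then P(t) = 13/2·L_0(t) + 97/2·L_1(t) + 235/2·L_2(t).
Expanding and collecting terms gives P(t) = 4t^2 + (5/2)t + 5.
Check: P(3) = 97/2. ✓

P(t) = 4t^2 + (5/2)t + 5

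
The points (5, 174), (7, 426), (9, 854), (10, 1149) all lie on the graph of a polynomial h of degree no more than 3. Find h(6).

281

Write h(n) = an^3 + bn^2 + cn + d. Substituting each data point gives a linear system:
  125a + 25b + 5c + d = 174
  343a + 49b + 7c + d = 426
  729a + 81b + 9c + d = 854
  1000a + 100b + 10c + d = 1149
Solving the system yields a = 1, b = 1, c = 5, d = -1.
So h(n) = n^3 + n^2 + 5n - 1.
Then h(6) = 281.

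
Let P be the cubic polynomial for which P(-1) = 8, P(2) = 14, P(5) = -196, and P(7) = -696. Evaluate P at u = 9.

Using the Lagrange interpolation formula with nodes -1, 2, 5, 7:
  L_0(u) = (u - 2)(u - 5)(u - 7) / -144
  L_1(u) = (u + 1)(u - 5)(u - 7) / 45
  L_2(u) = (u + 1)(u - 2)(u - 7) / -36
  L_3(u) = (u + 1)(u - 2)(u - 5) / 80
Then P(u) = 8·L_0(u) + 14·L_1(u) - 196·L_2(u) - 696·L_3(u).
Expanding and collecting terms gives P(u) = -3u^3 + 6u^2 + 5u + 4.
Evaluating at u = 9: P(9) = -1652.

-1652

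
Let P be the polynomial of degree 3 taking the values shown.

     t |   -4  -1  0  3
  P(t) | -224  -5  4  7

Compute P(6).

Using the Lagrange interpolation formula with nodes -4, -1, 0, 3:
  L_0(t) = (t + 1)t(t - 3) / -84
  L_1(t) = (t + 4)t(t - 3) / 12
  L_2(t) = (t + 4)(t + 1)(t - 3) / -12
  L_3(t) = (t + 4)(t + 1)t / 84
Then P(t) = -224·L_0(t) - 5·L_1(t) + 4·L_2(t) + 7·L_3(t).
Expanding and collecting terms gives P(t) = 2t³ - 6t² + t + 4.
Evaluating at t = 6: P(6) = 226.

226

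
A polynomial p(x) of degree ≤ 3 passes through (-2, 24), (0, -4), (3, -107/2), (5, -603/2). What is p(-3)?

181/2

Using the Lagrange interpolation formula with nodes -2, 0, 3, 5:
  L_0(x) = x(x - 3)(x - 5) / -70
  L_1(x) = (x + 2)(x - 3)(x - 5) / 30
  L_2(x) = (x + 2)x(x - 5) / -30
  L_3(x) = (x + 2)x(x - 3) / 70
Then p(x) = 24·L_0(x) - 4·L_1(x) - 107/2·L_2(x) - 603/2·L_3(x).
Expanding and collecting terms gives p(x) = -3x^3 + (5/2)x^2 + 3x - 4.
Evaluating at x = -3: p(-3) = 181/2.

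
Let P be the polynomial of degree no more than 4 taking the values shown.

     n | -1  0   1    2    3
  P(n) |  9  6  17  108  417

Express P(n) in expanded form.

Write P(n) = an^4 + bn^3 + cn^2 + dn + e. Substituting each data point gives a linear system:
  a - b + c - d + e = 9
  e = 6
  a + b + c + d + e = 17
  16a + 8b + 4c + 2d + e = 108
  81a + 27b + 9c + 3d + e = 417
Solving the system yields a = 3, b = 5, c = 4, d = -1, e = 6.
So P(n) = 3n⁴ + 5n³ + 4n² - n + 6.
Check: P(-1) = 9. ✓

P(n) = 3n^4 + 5n^3 + 4n^2 - n + 6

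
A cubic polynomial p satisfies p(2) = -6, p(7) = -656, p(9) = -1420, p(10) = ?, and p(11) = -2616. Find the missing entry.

The 4 known points determine the degree-3 polynomial uniquely.
Write p(s) = as^3 + bs^2 + cs + d. Substituting each data point gives a linear system:
  8a + 4b + 2c + d = -6
  343a + 49b + 7c + d = -656
  729a + 81b + 9c + d = -1420
  1331a + 121b + 11c + d = -2616
Solving the system yields a = -2, b = 0, c = 4, d = 2.
So p(s) = -2s^3 + 4s + 2.
Then p(10) = -1958.

-1958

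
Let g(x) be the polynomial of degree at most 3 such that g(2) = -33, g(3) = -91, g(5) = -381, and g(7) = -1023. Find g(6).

Using the Lagrange interpolation formula with nodes 2, 3, 5, 7:
  L_0(x) = (x - 3)(x - 5)(x - 7) / -15
  L_1(x) = (x - 2)(x - 5)(x - 7) / 8
  L_2(x) = (x - 2)(x - 3)(x - 7) / -12
  L_3(x) = (x - 2)(x - 3)(x - 5) / 40
Then g(x) = -33·L_0(x) - 91·L_1(x) - 381·L_2(x) - 1023·L_3(x).
Expanding and collecting terms gives g(x) = -3x^3 + x^2 - 6x - 1.
Evaluating at x = 6: g(6) = -649.

-649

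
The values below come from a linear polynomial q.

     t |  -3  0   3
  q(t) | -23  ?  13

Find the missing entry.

-5

On equispaced nodes a degree-1 polynomial has vanishing second forward difference, so
  q(-3) - 2·q(0) + q(3) = 0.
Substituting the known values and solving for q(0):
  -2·q(0) = 10
  q(0) = -5.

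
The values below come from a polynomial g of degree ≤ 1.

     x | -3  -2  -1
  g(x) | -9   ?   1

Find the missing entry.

The 2 known points determine the degree-1 polynomial uniquely.
Write g(x) = ax + b. Substituting each data point gives a linear system:
  -3a + b = -9
  -a + b = 1
Solving the system yields a = 5, b = 6.
So g(x) = 5x + 6.
Then g(-2) = -4.

-4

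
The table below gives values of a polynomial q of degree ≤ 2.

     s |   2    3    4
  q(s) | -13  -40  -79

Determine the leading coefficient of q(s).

Write q(s) = as^2 + bs + c. Substituting each data point gives a linear system:
  4a + 2b + c = -13
  9a + 3b + c = -40
  16a + 4b + c = -79
Solving the system yields a = -6, b = 3, c = 5.
So q(s) = -6s² + 3s + 5.
The leading coefficient is -6.

-6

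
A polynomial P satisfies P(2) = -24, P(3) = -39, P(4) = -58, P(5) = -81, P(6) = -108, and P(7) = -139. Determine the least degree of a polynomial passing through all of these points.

Forward differences of the values at x = 2, 3, 4, 5, 6, 7:
  P  : -24  -39  -58  -81  -108  -139
  Δ  : -15  -19  -23  -27  -31
  Δ^2: -4  -4  -4  -4
  Δ^3: 0  0  0
  Δ^4: 0  0
  Δ^5: 0
The second differences are constant (-4) and nonzero, while all higher differences vanish, so the minimal degree is 2.

2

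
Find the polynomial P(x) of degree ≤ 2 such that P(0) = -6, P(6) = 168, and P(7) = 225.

P(x) = 4x^2 + 5x - 6

Write P(x) = ax^2 + bx + c. Substituting each data point gives a linear system:
  c = -6
  36a + 6b + c = 168
  49a + 7b + c = 225
Solving the system yields a = 4, b = 5, c = -6.
So P(x) = 4x² + 5x - 6.
Check: P(6) = 168. ✓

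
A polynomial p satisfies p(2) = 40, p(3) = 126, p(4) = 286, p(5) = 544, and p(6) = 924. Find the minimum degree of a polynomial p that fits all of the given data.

3

Forward differences of the values at x = 2, 3, 4, 5, 6:
  p  : 40  126  286  544  924
  Δ  : 86  160  258  380
  Δ^2: 74  98  122
  Δ^3: 24  24
  Δ^4: 0
The third differences are constant (24) and nonzero, while all higher differences vanish, so the minimal degree is 3.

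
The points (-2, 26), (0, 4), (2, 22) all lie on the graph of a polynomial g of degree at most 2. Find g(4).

Write g(s) = as^2 + bs + c. Substituting each data point gives a linear system:
  4a - 2b + c = 26
  c = 4
  4a + 2b + c = 22
Solving the system yields a = 5, b = -1, c = 4.
So g(s) = 5s² - s + 4.
Then g(4) = 80.

80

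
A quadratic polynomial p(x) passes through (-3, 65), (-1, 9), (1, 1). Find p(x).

p(x) = 6x^2 - 4x - 1

Write p(x) = ax^2 + bx + c. Substituting each data point gives a linear system:
  9a - 3b + c = 65
  a - b + c = 9
  a + b + c = 1
Solving the system yields a = 6, b = -4, c = -1.
So p(x) = 6x^2 - 4x - 1.
Check: p(1) = 1. ✓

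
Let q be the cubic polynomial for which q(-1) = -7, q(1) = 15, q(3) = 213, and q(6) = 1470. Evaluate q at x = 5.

875

Write q(x) = ax^3 + bx^2 + cx + d. Substituting each data point gives a linear system:
  -a + b - c + d = -7
  a + b + c + d = 15
  27a + 9b + 3c + d = 213
  216a + 36b + 6c + d = 1470
Solving the system yields a = 6, b = 4, c = 5, d = 0.
So q(x) = 6x^3 + 4x^2 + 5x.
Then q(5) = 875.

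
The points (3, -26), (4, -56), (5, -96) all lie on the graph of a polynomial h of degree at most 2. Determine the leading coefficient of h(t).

-5

Write h(t) = at^2 + bt + c. Substituting each data point gives a linear system:
  9a + 3b + c = -26
  16a + 4b + c = -56
  25a + 5b + c = -96
Solving the system yields a = -5, b = 5, c = 4.
So h(t) = -5t^2 + 5t + 4.
The leading coefficient is -5.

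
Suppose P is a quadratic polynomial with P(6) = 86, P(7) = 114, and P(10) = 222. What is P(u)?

P(u) = 2u^2 + 2u + 2

Using the Lagrange interpolation formula with nodes 6, 7, 10:
  L_0(u) = (u - 7)(u - 10) / 4
  L_1(u) = (u - 6)(u - 10) / -3
  L_2(u) = (u - 6)(u - 7) / 12
Then P(u) = 86·L_0(u) + 114·L_1(u) + 222·L_2(u).
Expanding and collecting terms gives P(u) = 2u^2 + 2u + 2.
Check: P(6) = 86. ✓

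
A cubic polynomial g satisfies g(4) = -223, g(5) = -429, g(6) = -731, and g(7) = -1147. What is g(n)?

Write g(n) = an^3 + bn^2 + cn + d. Substituting each data point gives a linear system:
  64a + 16b + 4c + d = -223
  125a + 25b + 5c + d = -429
  216a + 36b + 6c + d = -731
  343a + 49b + 7c + d = -1147
Solving the system yields a = -3, b = -3, c = 4, d = 1.
So g(n) = -3n^3 - 3n^2 + 4n + 1.
Check: g(5) = -429. ✓

g(n) = -3n^3 - 3n^2 + 4n + 1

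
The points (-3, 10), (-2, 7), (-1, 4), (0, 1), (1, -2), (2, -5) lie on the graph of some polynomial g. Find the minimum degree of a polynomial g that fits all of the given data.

Forward differences of the values at s = -3, -2, -1, 0, 1, 2:
  g  : 10  7  4  1  -2  -5
  Δ  : -3  -3  -3  -3  -3
  Δ^2: 0  0  0  0
  Δ^3: 0  0  0
  Δ^4: 0  0
  Δ^5: 0
The first differences are constant (-3) and nonzero, while all higher differences vanish, so the minimal degree is 1.

1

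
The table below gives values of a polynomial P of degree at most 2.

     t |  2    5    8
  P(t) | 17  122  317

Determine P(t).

Using the Lagrange interpolation formula with nodes 2, 5, 8:
  L_0(t) = (t - 5)(t - 8) / 18
  L_1(t) = (t - 2)(t - 8) / -9
  L_2(t) = (t - 2)(t - 5) / 18
Then P(t) = 17·L_0(t) + 122·L_1(t) + 317·L_2(t).
Expanding and collecting terms gives P(t) = 5t^2 - 3.
Check: P(5) = 122. ✓

P(t) = 5t^2 - 3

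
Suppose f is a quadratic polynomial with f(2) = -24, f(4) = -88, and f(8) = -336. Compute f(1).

Using the Lagrange interpolation formula with nodes 2, 4, 8:
  L_0(s) = (s - 4)(s - 8) / 12
  L_1(s) = (s - 2)(s - 8) / -8
  L_2(s) = (s - 2)(s - 4) / 24
Then f(s) = -24·L_0(s) - 88·L_1(s) - 336·L_2(s).
Expanding and collecting terms gives f(s) = -5s^2 - 2s.
Evaluating at s = 1: f(1) = -7.

-7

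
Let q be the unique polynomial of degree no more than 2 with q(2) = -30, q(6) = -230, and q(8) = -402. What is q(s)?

Using the Lagrange interpolation formula with nodes 2, 6, 8:
  L_0(s) = (s - 6)(s - 8) / 24
  L_1(s) = (s - 2)(s - 8) / -8
  L_2(s) = (s - 2)(s - 6) / 12
Then q(s) = -30·L_0(s) - 230·L_1(s) - 402·L_2(s).
Expanding and collecting terms gives q(s) = -6s² - 2s - 2.
Check: q(8) = -402. ✓

q(s) = -6s^2 - 2s - 2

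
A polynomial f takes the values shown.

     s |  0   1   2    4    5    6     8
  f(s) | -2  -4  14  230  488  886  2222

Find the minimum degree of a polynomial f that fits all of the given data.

Divided differences on the nodes 0, 1, 2, 4, 5, 6, 8:
  order 0: -2  -4  14  230  488  886  2222
  order 1: -2  18  108  258  398  668
  order 2: 10  30  50  70  90
  order 3: 5  5  5  5
  order 4: 0  0  0
  order 5: 0  0
  order 6: 0
The order-3 divided differences are all 5 (nonzero) and every higher order vanishes, so the data lies on a polynomial of degree exactly 3.

3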